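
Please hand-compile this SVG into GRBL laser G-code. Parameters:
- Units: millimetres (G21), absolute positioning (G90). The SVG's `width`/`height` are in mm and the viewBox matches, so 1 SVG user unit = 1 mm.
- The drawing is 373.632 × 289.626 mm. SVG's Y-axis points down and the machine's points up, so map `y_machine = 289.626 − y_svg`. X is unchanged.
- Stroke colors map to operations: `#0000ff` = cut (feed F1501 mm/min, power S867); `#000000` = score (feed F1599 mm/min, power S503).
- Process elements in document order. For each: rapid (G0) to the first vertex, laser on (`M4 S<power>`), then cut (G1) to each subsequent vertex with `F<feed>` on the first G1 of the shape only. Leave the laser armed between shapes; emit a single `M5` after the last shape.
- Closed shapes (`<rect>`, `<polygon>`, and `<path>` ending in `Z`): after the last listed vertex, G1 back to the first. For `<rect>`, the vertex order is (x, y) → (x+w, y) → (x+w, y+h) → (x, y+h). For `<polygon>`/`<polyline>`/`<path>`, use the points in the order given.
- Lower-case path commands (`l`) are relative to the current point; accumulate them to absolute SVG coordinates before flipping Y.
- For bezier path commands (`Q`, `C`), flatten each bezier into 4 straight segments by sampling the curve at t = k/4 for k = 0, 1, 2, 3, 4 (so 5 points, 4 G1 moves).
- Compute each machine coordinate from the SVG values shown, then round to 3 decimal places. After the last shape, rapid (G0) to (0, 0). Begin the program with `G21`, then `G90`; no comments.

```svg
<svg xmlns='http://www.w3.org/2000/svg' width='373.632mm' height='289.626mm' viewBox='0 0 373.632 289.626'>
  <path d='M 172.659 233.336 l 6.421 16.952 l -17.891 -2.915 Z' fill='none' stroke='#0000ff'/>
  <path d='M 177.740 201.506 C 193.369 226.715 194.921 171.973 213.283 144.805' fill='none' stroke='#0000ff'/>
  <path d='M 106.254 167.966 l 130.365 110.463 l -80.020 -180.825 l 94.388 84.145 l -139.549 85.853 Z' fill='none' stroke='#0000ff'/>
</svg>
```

Since the viewBox matches the mm dimensions, user units are millimetres directly. The only transform is the Y-flip y_m = 289.626 − y_svg.

Shape 1 is a regular polygon drawn with `<path>`. Its stroke #0000ff means cut at S867, F1501. After flipping Y the toolpath is (172.659,56.290) → (179.080,39.338) → (161.189,42.253) → (172.659,56.290), returning to the start.

Shape 2 is a cubic bezier drawn with `<path>`. Its stroke #0000ff means cut at S867, F1501. After flipping Y the toolpath is (177.740,88.120) → (187.305,82.524) → (194.487,96.829) → (202.181,120.955) → (213.283,144.821).

Shape 3 is a closed polygon drawn with `<path>`. Its stroke #0000ff means cut at S867, F1501. After flipping Y the toolpath is (106.254,121.660) → (236.619,11.197) → (156.599,192.022) → (250.987,107.877) → (111.438,22.024) → (106.254,121.660), returning to the start.

G21
G90
G0 X172.659 Y56.290
M4 S867
G1 X179.080 Y39.338 F1501
G1 X161.189 Y42.253
G1 X172.659 Y56.290
G0 X177.740 Y88.120
M4 S867
G1 X187.305 Y82.524 F1501
G1 X194.487 Y96.829
G1 X202.181 Y120.955
G1 X213.283 Y144.821
G0 X106.254 Y121.660
M4 S867
G1 X236.619 Y11.197 F1501
G1 X156.599 Y192.022
G1 X250.987 Y107.877
G1 X111.438 Y22.024
G1 X106.254 Y121.660
M5
G0 X0.000 Y0.000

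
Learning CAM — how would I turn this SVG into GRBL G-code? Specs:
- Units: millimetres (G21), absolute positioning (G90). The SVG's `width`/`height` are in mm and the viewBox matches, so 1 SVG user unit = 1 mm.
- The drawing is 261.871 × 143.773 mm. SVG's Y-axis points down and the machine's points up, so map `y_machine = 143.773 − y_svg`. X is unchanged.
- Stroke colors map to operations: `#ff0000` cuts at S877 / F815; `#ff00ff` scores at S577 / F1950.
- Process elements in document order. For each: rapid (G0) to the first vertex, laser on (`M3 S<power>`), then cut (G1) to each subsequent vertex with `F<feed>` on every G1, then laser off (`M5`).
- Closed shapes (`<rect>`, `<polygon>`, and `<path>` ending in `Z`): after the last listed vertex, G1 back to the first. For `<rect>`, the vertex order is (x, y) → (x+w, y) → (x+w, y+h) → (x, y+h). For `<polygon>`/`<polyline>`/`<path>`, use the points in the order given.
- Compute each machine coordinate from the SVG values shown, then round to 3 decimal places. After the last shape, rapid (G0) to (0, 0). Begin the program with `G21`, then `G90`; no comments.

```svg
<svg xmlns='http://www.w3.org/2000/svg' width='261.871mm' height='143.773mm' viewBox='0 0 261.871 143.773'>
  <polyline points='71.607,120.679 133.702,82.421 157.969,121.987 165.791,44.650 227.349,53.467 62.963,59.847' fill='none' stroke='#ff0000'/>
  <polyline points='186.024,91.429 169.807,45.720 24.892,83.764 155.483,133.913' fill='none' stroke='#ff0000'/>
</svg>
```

G21
G90
G0 X71.607 Y23.094
M3 S877
G1 X133.702 Y61.352 F815
G1 X157.969 Y21.786 F815
G1 X165.791 Y99.123 F815
G1 X227.349 Y90.306 F815
G1 X62.963 Y83.926 F815
M5
G0 X186.024 Y52.344
M3 S877
G1 X169.807 Y98.053 F815
G1 X24.892 Y60.009 F815
G1 X155.483 Y9.860 F815
M5
G0 X0.000 Y0.000

viewBox `0 0 261.871 143.773` with mm width/height → 1 unit = 1 mm. Flip: y_m = 143.773 − y_svg.

**Shape 1** — `<polyline>` open polyline, stroke `#ff0000` → cut (S877, F815). Machine vertices: (71.607,23.094) → (133.702,61.352) → (157.969,21.786) → (165.791,99.123) → (227.349,90.306) → (62.963,83.926). Open path.

**Shape 2** — `<polyline>` open polyline, stroke `#ff0000` → cut (S877, F815). Machine vertices: (186.024,52.344) → (169.807,98.053) → (24.892,60.009) → (155.483,9.860). Open path.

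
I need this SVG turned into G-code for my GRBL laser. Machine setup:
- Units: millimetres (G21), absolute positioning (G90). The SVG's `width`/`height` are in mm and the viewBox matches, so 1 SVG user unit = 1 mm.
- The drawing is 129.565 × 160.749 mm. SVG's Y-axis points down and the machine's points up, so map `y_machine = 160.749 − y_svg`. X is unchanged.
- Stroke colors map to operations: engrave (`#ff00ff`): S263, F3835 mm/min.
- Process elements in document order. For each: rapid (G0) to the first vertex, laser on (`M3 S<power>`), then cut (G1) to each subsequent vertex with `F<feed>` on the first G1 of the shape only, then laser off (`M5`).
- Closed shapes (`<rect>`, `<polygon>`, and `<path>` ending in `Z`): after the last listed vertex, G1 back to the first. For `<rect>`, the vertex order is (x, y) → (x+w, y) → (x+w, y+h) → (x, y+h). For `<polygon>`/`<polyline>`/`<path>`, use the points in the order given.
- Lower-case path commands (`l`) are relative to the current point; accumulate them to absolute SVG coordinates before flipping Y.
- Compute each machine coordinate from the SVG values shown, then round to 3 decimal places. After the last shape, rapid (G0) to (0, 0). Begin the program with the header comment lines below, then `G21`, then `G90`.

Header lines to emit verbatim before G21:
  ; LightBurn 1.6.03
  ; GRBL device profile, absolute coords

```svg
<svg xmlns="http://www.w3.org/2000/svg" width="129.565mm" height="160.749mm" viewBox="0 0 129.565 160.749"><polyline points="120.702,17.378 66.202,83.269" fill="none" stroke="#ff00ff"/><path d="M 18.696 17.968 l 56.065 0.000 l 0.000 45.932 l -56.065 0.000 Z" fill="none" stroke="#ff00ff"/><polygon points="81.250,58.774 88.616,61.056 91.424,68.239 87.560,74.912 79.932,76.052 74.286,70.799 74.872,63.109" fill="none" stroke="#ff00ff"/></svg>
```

; LightBurn 1.6.03
; GRBL device profile, absolute coords
G21
G90
G0 X120.702 Y143.371
M3 S263
G1 X66.202 Y77.480 F3835
M5
G0 X18.696 Y142.781
M3 S263
G1 X74.761 Y142.781 F3835
G1 X74.761 Y96.849
G1 X18.696 Y96.849
G1 X18.696 Y142.781
M5
G0 X81.250 Y101.975
M3 S263
G1 X88.616 Y99.693 F3835
G1 X91.424 Y92.510
G1 X87.560 Y85.837
G1 X79.932 Y84.697
G1 X74.286 Y89.950
G1 X74.872 Y97.640
G1 X81.250 Y101.975
M5
G0 X0.000 Y0.000

Since the viewBox matches the mm dimensions, user units are millimetres directly. The only transform is the Y-flip y_m = 160.749 − y_svg.

Shape 1 is a line segment drawn with `<polyline>`. Its stroke #ff00ff means engrave at S263, F3835. After flipping Y the toolpath is (120.702,143.371) → (66.202,77.480).

Shape 2 is a rectangle drawn with `<path>`. Its stroke #ff00ff means engrave at S263, F3835. After flipping Y the toolpath is (18.696,142.781) → (74.761,142.781) → (74.761,96.849) → (18.696,96.849) → (18.696,142.781), returning to the start.

Shape 3 is a regular polygon drawn with `<polygon>`. Its stroke #ff00ff means engrave at S263, F3835. After flipping Y the toolpath is (81.250,101.975) → (88.616,99.693) → (91.424,92.510) → (87.560,85.837) → (79.932,84.697) → (74.286,89.950) → (74.872,97.640) → (81.250,101.975), returning to the start.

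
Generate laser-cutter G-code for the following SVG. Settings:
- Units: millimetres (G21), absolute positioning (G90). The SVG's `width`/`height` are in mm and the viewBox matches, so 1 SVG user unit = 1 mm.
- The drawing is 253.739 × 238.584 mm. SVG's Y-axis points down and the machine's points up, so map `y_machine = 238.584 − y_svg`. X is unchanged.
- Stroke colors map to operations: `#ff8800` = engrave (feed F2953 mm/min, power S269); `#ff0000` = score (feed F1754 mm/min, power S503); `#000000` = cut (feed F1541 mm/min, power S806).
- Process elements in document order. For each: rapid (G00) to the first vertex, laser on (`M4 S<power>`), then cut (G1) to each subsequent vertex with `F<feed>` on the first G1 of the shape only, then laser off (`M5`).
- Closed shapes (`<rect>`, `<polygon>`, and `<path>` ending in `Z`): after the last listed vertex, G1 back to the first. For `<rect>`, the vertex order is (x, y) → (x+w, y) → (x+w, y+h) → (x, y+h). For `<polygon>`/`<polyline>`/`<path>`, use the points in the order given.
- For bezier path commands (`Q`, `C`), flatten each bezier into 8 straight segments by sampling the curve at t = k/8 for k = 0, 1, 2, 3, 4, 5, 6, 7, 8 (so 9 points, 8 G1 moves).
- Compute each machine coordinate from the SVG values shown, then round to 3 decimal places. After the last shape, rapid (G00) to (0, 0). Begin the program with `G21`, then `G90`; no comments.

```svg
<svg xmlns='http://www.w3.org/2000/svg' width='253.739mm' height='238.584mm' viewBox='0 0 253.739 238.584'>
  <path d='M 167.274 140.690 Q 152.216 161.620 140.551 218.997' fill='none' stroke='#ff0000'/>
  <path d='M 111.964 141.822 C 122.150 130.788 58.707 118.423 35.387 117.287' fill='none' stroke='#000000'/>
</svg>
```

G21
G90
G00 X167.274 Y97.894
M4 S503
G1 X163.563 Y92.092 F1754
G1 X159.957 Y85.151
G1 X156.458 Y77.071
G1 X153.064 Y67.852
G1 X149.777 Y57.494
G1 X146.596 Y45.998
G1 X143.520 Y33.362
G1 X140.551 Y19.587
M5
G00 X111.964 Y96.762
M4 S806
G1 X112.555 Y100.938 F1541
G1 X107.575 Y105.091
G1 X98.360 Y109.074
G1 X86.240 Y112.741
G1 X72.550 Y115.944
G1 X58.623 Y118.536
G1 X45.791 Y120.369
G1 X35.387 Y121.297
M5
G00 X0.000 Y0.000

1 u = 1 mm; y_m = 238.584 − y.

[1] `<path>` quadratic bezier, #ff0000→score S503 F1754: (167.274,97.894) → (163.563,92.092) → (159.957,85.151) → (156.458,77.071) → (153.064,67.852) → (149.777,57.494) → (146.596,45.998) → (143.520,33.362) → (140.551,19.587)

[2] `<path>` cubic bezier, #000000→cut S806 F1541: (111.964,96.762) → (112.555,100.938) → (107.575,105.091) → (98.360,109.074) → (86.240,112.741) → (72.550,115.944) → (58.623,118.536) → (45.791,120.369) → (35.387,121.297)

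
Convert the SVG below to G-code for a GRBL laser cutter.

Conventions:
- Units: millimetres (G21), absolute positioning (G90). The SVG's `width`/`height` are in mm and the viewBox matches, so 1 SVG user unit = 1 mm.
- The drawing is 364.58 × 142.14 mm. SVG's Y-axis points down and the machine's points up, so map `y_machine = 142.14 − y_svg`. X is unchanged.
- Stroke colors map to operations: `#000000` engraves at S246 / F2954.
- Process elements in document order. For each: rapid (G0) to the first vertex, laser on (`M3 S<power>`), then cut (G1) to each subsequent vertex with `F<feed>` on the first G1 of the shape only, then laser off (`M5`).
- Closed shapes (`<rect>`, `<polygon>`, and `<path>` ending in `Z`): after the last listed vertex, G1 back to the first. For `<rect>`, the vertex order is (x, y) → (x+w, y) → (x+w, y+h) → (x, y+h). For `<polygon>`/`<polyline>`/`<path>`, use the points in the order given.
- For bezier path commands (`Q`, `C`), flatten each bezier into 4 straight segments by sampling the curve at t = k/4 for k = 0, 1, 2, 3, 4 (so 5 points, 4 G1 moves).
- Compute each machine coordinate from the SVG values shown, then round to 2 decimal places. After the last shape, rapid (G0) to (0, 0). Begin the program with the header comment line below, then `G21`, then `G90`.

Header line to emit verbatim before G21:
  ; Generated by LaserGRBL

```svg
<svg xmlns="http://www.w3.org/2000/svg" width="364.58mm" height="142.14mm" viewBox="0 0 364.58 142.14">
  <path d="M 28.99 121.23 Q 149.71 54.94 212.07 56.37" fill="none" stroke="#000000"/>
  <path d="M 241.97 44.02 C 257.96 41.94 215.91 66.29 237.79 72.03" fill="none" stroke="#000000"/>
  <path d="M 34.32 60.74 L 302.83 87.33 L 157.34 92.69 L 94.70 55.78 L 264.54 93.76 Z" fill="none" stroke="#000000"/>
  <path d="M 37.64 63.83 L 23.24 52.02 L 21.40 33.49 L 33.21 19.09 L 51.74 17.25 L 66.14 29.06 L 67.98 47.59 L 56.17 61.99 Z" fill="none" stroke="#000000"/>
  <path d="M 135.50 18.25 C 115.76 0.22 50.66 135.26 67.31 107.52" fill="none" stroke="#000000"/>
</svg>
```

; Generated by LaserGRBL
G21
G90
G0 X28.99 Y20.91
M3 S246
G1 X85.70 Y49.82 F2954
G1 X135.12 Y70.27
G1 X177.24 Y82.25
G1 X212.07 Y85.77
M5
G0 X241.97 Y98.12
M3 S246
G1 X244.99 Y95.43 F2954
G1 X237.67 Y87.05
G1 X231.46 Y77.20
G1 X237.79 Y70.11
M5
G0 X34.32 Y81.40
M3 S246
G1 X302.83 Y54.81 F2954
G1 X157.34 Y49.45
G1 X94.70 Y86.36
G1 X264.54 Y48.38
G1 X34.32 Y81.40
M5
G0 X37.64 Y78.31
M3 S246
G1 X23.24 Y90.12 F2954
G1 X21.40 Y108.65
G1 X33.21 Y123.05
G1 X51.74 Y124.89
G1 X66.14 Y113.08
G1 X67.98 Y94.55
G1 X56.17 Y80.15
G1 X37.64 Y78.31
M5
G0 X135.50 Y123.89
M3 S246
G1 X114.18 Y113.65 F2954
G1 X87.76 Y75.61
G1 X68.16 Y39.40
G1 X67.31 Y34.62
M5
G0 X0.00 Y0.00

1 u = 1 mm; y_m = 142.14 − y.

[1] `<path>` quadratic bezier, #000000→engrave S246 F2954: (28.99,20.91) → (85.70,49.82) → (135.12,70.27) → (177.24,82.25) → (212.07,85.77)

[2] `<path>` cubic bezier, #000000→engrave S246 F2954: (241.97,98.12) → (244.99,95.43) → (237.67,87.05) → (231.46,77.20) → (237.79,70.11)

[3] `<path>` closed polygon, #000000→engrave S246 F2954: (34.32,81.40) → (302.83,54.81) → (157.34,49.45) → (94.70,86.36) → (264.54,48.38) → (34.32,81.40) (closed)

[4] `<path>` regular polygon, #000000→engrave S246 F2954: (37.64,78.31) → (23.24,90.12) → (21.40,108.65) → (33.21,123.05) → (51.74,124.89) → (66.14,113.08) → (67.98,94.55) → (56.17,80.15) → (37.64,78.31) (closed)

[5] `<path>` cubic bezier, #000000→engrave S246 F2954: (135.50,123.89) → (114.18,113.65) → (87.76,75.61) → (68.16,39.40) → (67.31,34.62)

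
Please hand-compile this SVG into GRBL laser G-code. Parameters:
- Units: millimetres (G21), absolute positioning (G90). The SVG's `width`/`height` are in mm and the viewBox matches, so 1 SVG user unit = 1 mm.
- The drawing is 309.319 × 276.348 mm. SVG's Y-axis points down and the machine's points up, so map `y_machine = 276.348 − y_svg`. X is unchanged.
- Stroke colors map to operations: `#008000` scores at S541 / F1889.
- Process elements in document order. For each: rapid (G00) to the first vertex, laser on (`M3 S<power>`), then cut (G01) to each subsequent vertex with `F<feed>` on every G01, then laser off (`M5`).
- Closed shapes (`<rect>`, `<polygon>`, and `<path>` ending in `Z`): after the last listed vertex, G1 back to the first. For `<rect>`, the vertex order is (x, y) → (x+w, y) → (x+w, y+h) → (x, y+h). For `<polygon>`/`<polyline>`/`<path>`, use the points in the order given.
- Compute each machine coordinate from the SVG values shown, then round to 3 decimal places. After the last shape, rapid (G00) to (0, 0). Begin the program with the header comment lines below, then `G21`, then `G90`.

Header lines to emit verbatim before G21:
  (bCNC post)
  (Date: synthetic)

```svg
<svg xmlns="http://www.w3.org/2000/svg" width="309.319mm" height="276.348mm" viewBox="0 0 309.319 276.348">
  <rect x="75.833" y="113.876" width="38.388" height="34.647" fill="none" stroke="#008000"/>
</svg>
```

(bCNC post)
(Date: synthetic)
G21
G90
G00 X75.833 Y162.472
M3 S541
G01 X114.221 Y162.472 F1889
G01 X114.221 Y127.825 F1889
G01 X75.833 Y127.825 F1889
G01 X75.833 Y162.472 F1889
M5
G00 X0.000 Y0.000

1 u = 1 mm; y_m = 276.348 − y.

[1] `<rect>` rectangle, #008000→score S541 F1889: (75.833,162.472) → (114.221,162.472) → (114.221,127.825) → (75.833,127.825) → (75.833,162.472) (closed)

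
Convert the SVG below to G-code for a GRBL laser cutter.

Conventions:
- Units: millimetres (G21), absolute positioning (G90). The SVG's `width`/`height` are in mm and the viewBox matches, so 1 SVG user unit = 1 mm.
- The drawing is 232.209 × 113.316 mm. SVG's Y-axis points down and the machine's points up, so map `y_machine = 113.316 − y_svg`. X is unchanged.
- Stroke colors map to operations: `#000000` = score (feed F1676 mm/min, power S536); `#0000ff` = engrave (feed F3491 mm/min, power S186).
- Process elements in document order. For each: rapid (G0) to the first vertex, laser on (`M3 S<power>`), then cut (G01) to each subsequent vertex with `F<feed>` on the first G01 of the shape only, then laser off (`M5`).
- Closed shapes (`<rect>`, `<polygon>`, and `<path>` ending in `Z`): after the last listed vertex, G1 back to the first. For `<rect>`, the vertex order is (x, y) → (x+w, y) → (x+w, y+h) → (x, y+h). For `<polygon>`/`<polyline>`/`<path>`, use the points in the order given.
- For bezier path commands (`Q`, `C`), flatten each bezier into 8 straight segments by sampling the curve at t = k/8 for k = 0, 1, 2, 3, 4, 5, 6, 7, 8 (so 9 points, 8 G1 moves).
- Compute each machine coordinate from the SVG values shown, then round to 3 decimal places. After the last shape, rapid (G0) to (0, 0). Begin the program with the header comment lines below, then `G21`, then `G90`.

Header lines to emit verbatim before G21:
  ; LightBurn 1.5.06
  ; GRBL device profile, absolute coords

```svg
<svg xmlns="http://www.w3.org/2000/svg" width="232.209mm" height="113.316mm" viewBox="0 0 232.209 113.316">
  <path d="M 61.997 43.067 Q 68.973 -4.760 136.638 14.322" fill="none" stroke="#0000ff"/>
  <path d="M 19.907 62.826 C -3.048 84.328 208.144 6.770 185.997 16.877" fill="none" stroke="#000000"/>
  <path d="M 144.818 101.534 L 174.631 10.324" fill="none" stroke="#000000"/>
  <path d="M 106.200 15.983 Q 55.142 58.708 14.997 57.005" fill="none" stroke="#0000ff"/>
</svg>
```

1 u = 1 mm; y_m = 113.316 − y.

[1] `<path>` quadratic bezier, #0000ff→engrave S186 F3491: (61.997,70.249) → (64.689,81.160) → (69.278,89.981) → (75.763,96.710) → (84.145,101.349) → (94.424,103.896) → (106.599,104.353) → (120.670,102.719) → (136.638,98.994)

[2] `<path>` cubic bezier, #000000→score S536 F1676: (19.907,50.490) → (21.361,46.705) → (39.289,50.020) → (68.211,58.244) → (102.649,69.191) → (137.125,80.673) → (166.161,90.500) → (184.277,96.485) → (185.997,96.439)

[3] `<path>` line segment, #000000→score S536 F1676: (144.818,11.782) → (174.631,102.992)

[4] `<path>` quadratic bezier, #0000ff→engrave S186 F3491: (106.200,97.333) → (93.606,87.346) → (81.353,78.747) → (69.441,71.537) → (57.870,65.715) → (46.640,61.281) → (35.752,58.236) → (25.204,56.579) → (14.997,56.311)

; LightBurn 1.5.06
; GRBL device profile, absolute coords
G21
G90
G0 X61.997 Y70.249
M3 S186
G01 X64.689 Y81.160 F3491
G01 X69.278 Y89.981
G01 X75.763 Y96.710
G01 X84.145 Y101.349
G01 X94.424 Y103.896
G01 X106.599 Y104.353
G01 X120.670 Y102.719
G01 X136.638 Y98.994
M5
G0 X19.907 Y50.490
M3 S536
G01 X21.361 Y46.705 F1676
G01 X39.289 Y50.020
G01 X68.211 Y58.244
G01 X102.649 Y69.191
G01 X137.125 Y80.673
G01 X166.161 Y90.500
G01 X184.277 Y96.485
G01 X185.997 Y96.439
M5
G0 X144.818 Y11.782
M3 S536
G01 X174.631 Y102.992 F1676
M5
G0 X106.200 Y97.333
M3 S186
G01 X93.606 Y87.346 F3491
G01 X81.353 Y78.747
G01 X69.441 Y71.537
G01 X57.870 Y65.715
G01 X46.640 Y61.281
G01 X35.752 Y58.236
G01 X25.204 Y56.579
G01 X14.997 Y56.311
M5
G0 X0.000 Y0.000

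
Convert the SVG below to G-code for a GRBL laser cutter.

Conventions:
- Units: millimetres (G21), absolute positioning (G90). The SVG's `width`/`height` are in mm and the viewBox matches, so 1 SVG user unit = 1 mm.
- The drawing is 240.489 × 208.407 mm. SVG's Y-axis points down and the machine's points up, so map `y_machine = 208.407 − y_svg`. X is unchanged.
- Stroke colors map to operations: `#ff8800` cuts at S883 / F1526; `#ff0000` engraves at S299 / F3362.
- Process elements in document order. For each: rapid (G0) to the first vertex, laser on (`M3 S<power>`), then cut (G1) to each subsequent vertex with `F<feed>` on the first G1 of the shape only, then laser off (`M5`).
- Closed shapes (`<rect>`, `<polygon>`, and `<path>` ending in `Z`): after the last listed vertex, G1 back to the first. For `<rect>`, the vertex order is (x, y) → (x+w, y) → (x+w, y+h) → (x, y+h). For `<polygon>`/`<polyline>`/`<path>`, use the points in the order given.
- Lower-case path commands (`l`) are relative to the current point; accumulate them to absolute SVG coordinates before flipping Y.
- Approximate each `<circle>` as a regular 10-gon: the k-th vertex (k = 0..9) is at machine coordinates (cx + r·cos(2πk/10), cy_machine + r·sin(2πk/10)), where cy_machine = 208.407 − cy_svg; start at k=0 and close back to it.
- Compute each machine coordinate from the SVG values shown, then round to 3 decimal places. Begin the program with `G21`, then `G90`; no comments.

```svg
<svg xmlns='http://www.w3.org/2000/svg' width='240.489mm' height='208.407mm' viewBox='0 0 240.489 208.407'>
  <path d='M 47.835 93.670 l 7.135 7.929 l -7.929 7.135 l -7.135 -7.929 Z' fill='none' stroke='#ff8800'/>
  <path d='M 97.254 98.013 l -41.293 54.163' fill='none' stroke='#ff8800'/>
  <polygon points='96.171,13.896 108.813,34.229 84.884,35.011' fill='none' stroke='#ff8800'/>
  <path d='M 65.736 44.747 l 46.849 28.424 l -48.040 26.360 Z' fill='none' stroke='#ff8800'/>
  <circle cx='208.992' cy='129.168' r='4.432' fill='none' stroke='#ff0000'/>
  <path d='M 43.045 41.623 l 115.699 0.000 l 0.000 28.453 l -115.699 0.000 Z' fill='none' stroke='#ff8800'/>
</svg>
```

G21
G90
G0 X47.835 Y114.737
M3 S883
G1 X54.970 Y106.808 F1526
G1 X47.041 Y99.673
G1 X39.906 Y107.602
G1 X47.835 Y114.737
M5
G0 X97.254 Y110.394
M3 S883
G1 X55.961 Y56.231 F1526
M5
G0 X96.171 Y194.511
M3 S883
G1 X108.813 Y174.178 F1526
G1 X84.884 Y173.396
G1 X96.171 Y194.511
M5
G0 X65.736 Y163.660
M3 S883
G1 X112.585 Y135.236 F1526
G1 X64.545 Y108.876
G1 X65.736 Y163.660
M5
G0 X213.424 Y79.239
M3 S299
G1 X212.578 Y81.844 F3362
G1 X210.362 Y83.454
G1 X207.622 Y83.454
G1 X205.406 Y81.844
G1 X204.560 Y79.239
G1 X205.406 Y76.634
G1 X207.622 Y75.024
G1 X210.362 Y75.024
G1 X212.578 Y76.634
G1 X213.424 Y79.239
M5
G0 X43.045 Y166.784
M3 S883
G1 X158.744 Y166.784 F1526
G1 X158.744 Y138.331
G1 X43.045 Y138.331
G1 X43.045 Y166.784
M5

1 u = 1 mm; y_m = 208.407 − y.

[1] `<path>` regular polygon, #ff8800→cut S883 F1526: (47.835,114.737) → (54.970,106.808) → (47.041,99.673) → (39.906,107.602) → (47.835,114.737) (closed)

[2] `<path>` line segment, #ff8800→cut S883 F1526: (97.254,110.394) → (55.961,56.231)

[3] `<polygon>` regular polygon, #ff8800→cut S883 F1526: (96.171,194.511) → (108.813,174.178) → (84.884,173.396) → (96.171,194.511) (closed)

[4] `<path>` regular polygon, #ff8800→cut S883 F1526: (65.736,163.660) → (112.585,135.236) → (64.545,108.876) → (65.736,163.660) (closed)

[5] `<circle>` circle, #ff0000→engrave S299 F3362: (213.424,79.239) → (212.578,81.844) → (210.362,83.454) → (207.622,83.454) → (205.406,81.844) → (204.560,79.239) → (205.406,76.634) → (207.622,75.024) → (210.362,75.024) → (212.578,76.634) → (213.424,79.239) (closed)

[6] `<path>` rectangle, #ff8800→cut S883 F1526: (43.045,166.784) → (158.744,166.784) → (158.744,138.331) → (43.045,138.331) → (43.045,166.784) (closed)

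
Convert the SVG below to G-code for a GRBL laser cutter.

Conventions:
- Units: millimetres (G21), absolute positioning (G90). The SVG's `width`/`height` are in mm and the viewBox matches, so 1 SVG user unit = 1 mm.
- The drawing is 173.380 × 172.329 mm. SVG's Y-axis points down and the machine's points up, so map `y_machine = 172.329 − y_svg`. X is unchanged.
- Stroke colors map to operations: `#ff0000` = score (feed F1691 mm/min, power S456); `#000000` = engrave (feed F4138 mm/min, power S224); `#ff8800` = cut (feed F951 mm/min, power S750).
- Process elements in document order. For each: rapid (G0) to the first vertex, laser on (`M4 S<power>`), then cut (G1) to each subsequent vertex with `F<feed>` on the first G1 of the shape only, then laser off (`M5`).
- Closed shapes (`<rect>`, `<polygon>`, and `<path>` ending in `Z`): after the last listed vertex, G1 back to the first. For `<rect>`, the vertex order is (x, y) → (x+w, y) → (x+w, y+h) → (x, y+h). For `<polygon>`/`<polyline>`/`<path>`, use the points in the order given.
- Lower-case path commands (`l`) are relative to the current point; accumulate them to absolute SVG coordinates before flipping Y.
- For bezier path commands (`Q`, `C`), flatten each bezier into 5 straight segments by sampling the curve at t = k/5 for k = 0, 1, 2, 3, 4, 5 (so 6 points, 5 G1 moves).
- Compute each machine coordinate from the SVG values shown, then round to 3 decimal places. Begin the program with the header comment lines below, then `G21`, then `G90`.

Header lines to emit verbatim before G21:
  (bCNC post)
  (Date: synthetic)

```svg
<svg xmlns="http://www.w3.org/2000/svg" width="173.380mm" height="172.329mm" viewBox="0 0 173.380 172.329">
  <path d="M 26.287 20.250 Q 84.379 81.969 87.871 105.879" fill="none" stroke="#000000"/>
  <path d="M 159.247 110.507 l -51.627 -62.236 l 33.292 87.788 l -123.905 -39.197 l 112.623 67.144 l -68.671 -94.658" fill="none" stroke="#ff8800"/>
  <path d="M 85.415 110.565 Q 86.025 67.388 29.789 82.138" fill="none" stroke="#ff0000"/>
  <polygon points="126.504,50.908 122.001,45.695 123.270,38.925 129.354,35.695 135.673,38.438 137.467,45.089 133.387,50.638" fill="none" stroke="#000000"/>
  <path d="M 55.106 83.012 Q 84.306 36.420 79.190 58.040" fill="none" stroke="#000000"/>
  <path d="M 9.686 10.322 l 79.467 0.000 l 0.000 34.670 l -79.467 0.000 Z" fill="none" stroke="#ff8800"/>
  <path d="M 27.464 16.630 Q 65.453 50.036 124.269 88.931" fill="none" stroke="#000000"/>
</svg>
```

(bCNC post)
(Date: synthetic)
G21
G90
G0 X26.287 Y152.079
M4 S224
G1 X47.340 Y128.904 F4138
G1 X64.025 Y108.753
G1 X76.341 Y91.627
G1 X84.290 Y77.526
G1 X87.871 Y66.450
M5
G0 X159.247 Y61.822
M4 S750
G1 X107.620 Y124.058 F951
G1 X140.912 Y36.270
G1 X17.007 Y75.467
G1 X129.630 Y8.323
G1 X60.959 Y102.981
M5
G0 X85.415 Y61.764
M4 S456
G1 X83.385 Y76.718 F1691
G1 X76.808 Y87.037
G1 X65.682 Y92.723
G1 X50.010 Y93.774
G1 X29.789 Y90.191
M5
G0 X126.504 Y121.421
M4 S224
G1 X122.001 Y126.634 F4138
G1 X123.270 Y133.404
G1 X129.354 Y136.634
G1 X135.673 Y133.891
G1 X137.467 Y127.240
G1 X133.387 Y121.691
G1 X126.504 Y121.421
M5
G0 X55.106 Y89.317
M4 S224
G1 X65.413 Y105.225 F4138
G1 X72.975 Y115.677
G1 X77.792 Y120.671
G1 X79.864 Y120.209
G1 X79.190 Y114.289
M5
G0 X9.686 Y162.007
M4 S750
G1 X89.153 Y162.007 F951
G1 X89.153 Y127.337
G1 X9.686 Y127.337
G1 X9.686 Y162.007
M5
G0 X27.464 Y155.699
M4 S224
G1 X43.493 Y142.117 F4138
G1 X61.188 Y128.096
G1 X80.549 Y113.636
G1 X101.576 Y98.736
G1 X124.269 Y83.398
M5

Since the viewBox matches the mm dimensions, user units are millimetres directly. The only transform is the Y-flip y_m = 172.329 − y_svg.

Shape 1 is a quadratic bezier drawn with `<path>`. Its stroke #000000 means engrave at S224, F4138. After flipping Y the toolpath is (26.287,152.079) → (47.340,128.904) → (64.025,108.753) → (76.341,91.627) → (84.290,77.526) → (87.871,66.450).

Shape 2 is a open polyline drawn with `<path>`. Its stroke #ff8800 means cut at S750, F951. After flipping Y the toolpath is (159.247,61.822) → (107.620,124.058) → (140.912,36.270) → (17.007,75.467) → (129.630,8.323) → (60.959,102.981).

Shape 3 is a quadratic bezier drawn with `<path>`. Its stroke #ff0000 means score at S456, F1691. After flipping Y the toolpath is (85.415,61.764) → (83.385,76.718) → (76.808,87.037) → (65.682,92.723) → (50.010,93.774) → (29.789,90.191).

Shape 4 is a regular polygon drawn with `<polygon>`. Its stroke #000000 means engrave at S224, F4138. After flipping Y the toolpath is (126.504,121.421) → (122.001,126.634) → (123.270,133.404) → (129.354,136.634) → (135.673,133.891) → (137.467,127.240) → (133.387,121.691) → (126.504,121.421), returning to the start.

Shape 5 is a quadratic bezier drawn with `<path>`. Its stroke #000000 means engrave at S224, F4138. After flipping Y the toolpath is (55.106,89.317) → (65.413,105.225) → (72.975,115.677) → (77.792,120.671) → (79.864,120.209) → (79.190,114.289).

Shape 6 is a rectangle drawn with `<path>`. Its stroke #ff8800 means cut at S750, F951. After flipping Y the toolpath is (9.686,162.007) → (89.153,162.007) → (89.153,127.337) → (9.686,127.337) → (9.686,162.007), returning to the start.

Shape 7 is a quadratic bezier drawn with `<path>`. Its stroke #000000 means engrave at S224, F4138. After flipping Y the toolpath is (27.464,155.699) → (43.493,142.117) → (61.188,128.096) → (80.549,113.636) → (101.576,98.736) → (124.269,83.398).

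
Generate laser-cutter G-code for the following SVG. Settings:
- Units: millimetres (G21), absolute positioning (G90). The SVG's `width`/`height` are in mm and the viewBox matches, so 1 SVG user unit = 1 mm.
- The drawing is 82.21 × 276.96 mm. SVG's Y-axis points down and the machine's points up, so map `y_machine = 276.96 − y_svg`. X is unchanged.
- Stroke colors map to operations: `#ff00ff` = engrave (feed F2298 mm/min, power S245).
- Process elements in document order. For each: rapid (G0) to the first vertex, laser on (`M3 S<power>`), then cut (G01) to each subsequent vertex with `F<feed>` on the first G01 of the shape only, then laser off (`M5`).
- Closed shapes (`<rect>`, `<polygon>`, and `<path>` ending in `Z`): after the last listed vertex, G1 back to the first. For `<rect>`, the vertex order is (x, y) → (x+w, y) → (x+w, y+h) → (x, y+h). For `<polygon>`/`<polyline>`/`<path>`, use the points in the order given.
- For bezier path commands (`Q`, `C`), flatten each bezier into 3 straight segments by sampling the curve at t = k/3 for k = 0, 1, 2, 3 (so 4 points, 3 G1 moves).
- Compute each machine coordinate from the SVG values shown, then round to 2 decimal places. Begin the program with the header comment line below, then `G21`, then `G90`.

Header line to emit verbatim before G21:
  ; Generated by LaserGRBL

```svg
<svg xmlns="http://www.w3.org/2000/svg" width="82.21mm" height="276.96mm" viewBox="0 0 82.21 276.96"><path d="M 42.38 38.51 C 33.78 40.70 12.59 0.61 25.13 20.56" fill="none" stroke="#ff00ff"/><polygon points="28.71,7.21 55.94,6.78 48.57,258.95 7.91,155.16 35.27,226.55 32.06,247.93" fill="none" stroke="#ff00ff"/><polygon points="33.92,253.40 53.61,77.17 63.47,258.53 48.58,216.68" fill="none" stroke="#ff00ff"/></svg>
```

; Generated by LaserGRBL
G21
G90
G0 X42.38 Y238.45
M3 S245
G01 X31.30 Y246.56 F2298
G01 X22.12 Y260.13
G01 X25.13 Y256.40
M5
G0 X28.71 Y269.75
M3 S245
G01 X55.94 Y270.18 F2298
G01 X48.57 Y18.01
G01 X7.91 Y121.80
G01 X35.27 Y50.41
G01 X32.06 Y29.03
G01 X28.71 Y269.75
M5
G0 X33.92 Y23.56
M3 S245
G01 X53.61 Y199.79 F2298
G01 X63.47 Y18.43
G01 X48.58 Y60.28
G01 X33.92 Y23.56
M5

1 u = 1 mm; y_m = 276.96 − y.

[1] `<path>` cubic bezier, #ff00ff→engrave S245 F2298: (42.38,238.45) → (31.30,246.56) → (22.12,260.13) → (25.13,256.40)

[2] `<polygon>` closed polygon, #ff00ff→engrave S245 F2298: (28.71,269.75) → (55.94,270.18) → (48.57,18.01) → (7.91,121.80) → (35.27,50.41) → (32.06,29.03) → (28.71,269.75) (closed)

[3] `<polygon>` closed polygon, #ff00ff→engrave S245 F2298: (33.92,23.56) → (53.61,199.79) → (63.47,18.43) → (48.58,60.28) → (33.92,23.56) (closed)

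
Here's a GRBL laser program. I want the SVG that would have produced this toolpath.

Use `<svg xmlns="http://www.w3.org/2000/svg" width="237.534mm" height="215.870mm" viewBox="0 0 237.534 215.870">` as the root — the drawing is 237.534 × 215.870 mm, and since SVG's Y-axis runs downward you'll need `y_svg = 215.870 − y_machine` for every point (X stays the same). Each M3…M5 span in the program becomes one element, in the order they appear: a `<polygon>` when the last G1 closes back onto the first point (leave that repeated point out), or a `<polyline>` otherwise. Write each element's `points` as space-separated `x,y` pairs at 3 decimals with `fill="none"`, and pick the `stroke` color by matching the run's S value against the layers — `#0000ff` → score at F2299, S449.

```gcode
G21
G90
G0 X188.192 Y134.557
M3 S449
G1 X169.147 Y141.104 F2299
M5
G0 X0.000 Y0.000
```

Machine Y-up, SVG Y-down with viewBox height 215.870, so y_svg = 215.870 − y_machine; X carries over. Every run uses S449, so all elements get stroke `#0000ff` (score).

Run 1: The run is open, so emit a `<polyline>` with points (Y-flipped): 188.192,81.313 169.147,74.766.

<svg xmlns="http://www.w3.org/2000/svg" width="237.534mm" height="215.870mm" viewBox="0 0 237.534 215.870">
  <polyline points="188.192,81.313 169.147,74.766" fill="none" stroke="#0000ff"/>
</svg>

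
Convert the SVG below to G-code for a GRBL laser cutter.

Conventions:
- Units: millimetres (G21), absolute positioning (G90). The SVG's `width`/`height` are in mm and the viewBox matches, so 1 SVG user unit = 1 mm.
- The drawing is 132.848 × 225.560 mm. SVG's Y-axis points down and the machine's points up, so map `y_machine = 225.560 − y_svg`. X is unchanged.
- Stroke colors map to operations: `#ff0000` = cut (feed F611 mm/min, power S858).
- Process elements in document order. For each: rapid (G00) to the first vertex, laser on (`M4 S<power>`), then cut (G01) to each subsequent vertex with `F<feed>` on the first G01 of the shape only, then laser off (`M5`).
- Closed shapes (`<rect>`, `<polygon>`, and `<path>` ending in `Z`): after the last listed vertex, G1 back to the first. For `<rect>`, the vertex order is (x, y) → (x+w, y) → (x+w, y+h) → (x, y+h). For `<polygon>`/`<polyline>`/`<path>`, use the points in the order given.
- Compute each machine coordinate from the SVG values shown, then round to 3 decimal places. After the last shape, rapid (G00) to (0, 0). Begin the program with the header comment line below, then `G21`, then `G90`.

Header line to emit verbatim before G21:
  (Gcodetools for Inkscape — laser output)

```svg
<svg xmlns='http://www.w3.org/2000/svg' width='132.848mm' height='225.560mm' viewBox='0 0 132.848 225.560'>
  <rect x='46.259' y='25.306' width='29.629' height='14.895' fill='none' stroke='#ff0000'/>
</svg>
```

Since the viewBox matches the mm dimensions, user units are millimetres directly. The only transform is the Y-flip y_m = 225.560 − y_svg.

Shape 1 is a rectangle drawn with `<rect>`. Its stroke #ff0000 means cut at S858, F611. After flipping Y the toolpath is (46.259,200.254) → (75.888,200.254) → (75.888,185.359) → (46.259,185.359) → (46.259,200.254), returning to the start.

(Gcodetools for Inkscape — laser output)
G21
G90
G00 X46.259 Y200.254
M4 S858
G01 X75.888 Y200.254 F611
G01 X75.888 Y185.359
G01 X46.259 Y185.359
G01 X46.259 Y200.254
M5
G00 X0.000 Y0.000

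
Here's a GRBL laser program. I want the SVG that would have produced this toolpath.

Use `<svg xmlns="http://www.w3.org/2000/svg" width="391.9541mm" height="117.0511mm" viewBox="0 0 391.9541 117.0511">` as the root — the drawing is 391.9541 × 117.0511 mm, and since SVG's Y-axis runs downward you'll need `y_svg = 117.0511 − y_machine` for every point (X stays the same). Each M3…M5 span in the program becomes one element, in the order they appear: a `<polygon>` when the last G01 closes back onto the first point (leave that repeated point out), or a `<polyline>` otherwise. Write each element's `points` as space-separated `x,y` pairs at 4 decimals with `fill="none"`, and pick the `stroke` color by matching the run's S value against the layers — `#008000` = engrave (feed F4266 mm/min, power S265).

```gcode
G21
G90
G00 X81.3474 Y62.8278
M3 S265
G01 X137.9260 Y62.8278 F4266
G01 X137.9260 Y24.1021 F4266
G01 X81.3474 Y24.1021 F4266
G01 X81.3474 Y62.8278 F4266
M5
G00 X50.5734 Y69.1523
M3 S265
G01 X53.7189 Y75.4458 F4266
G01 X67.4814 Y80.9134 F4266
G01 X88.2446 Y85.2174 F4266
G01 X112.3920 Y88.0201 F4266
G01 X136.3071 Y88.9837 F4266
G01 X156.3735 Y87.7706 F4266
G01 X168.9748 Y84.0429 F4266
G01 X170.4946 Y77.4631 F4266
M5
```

<svg xmlns="http://www.w3.org/2000/svg" width="391.9541mm" height="117.0511mm" viewBox="0 0 391.9541 117.0511">
  <polygon points="81.3474,54.2233 137.9260,54.2233 137.9260,92.9490 81.3474,92.9490" fill="none" stroke="#008000"/>
  <polyline points="50.5734,47.8988 53.7189,41.6053 67.4814,36.1377 88.2446,31.8337 112.3920,29.0310 136.3071,28.0674 156.3735,29.2805 168.9748,33.0082 170.4946,39.5880" fill="none" stroke="#008000"/>
</svg>

Machine Y-up, SVG Y-down with viewBox height 117.0511, so y_svg = 117.0511 − y_machine; X carries over. Every run uses S265, so all elements get stroke `#008000` (engrave).

Run 1: The run returns to its start, so emit a `<polygon>` with points (Y-flipped): 81.3474,54.2233 137.9260,54.2233 137.9260,92.9490 81.3474,92.9490.

Run 2: The run is open, so emit a `<polyline>` with points (Y-flipped): 50.5734,47.8988 53.7189,41.6053 67.4814,36.1377 88.2446,31.8337 112.3920,29.0310 136.3071,28.0674 156.3735,29.2805 168.9748,33.0082 170.4946,39.5880.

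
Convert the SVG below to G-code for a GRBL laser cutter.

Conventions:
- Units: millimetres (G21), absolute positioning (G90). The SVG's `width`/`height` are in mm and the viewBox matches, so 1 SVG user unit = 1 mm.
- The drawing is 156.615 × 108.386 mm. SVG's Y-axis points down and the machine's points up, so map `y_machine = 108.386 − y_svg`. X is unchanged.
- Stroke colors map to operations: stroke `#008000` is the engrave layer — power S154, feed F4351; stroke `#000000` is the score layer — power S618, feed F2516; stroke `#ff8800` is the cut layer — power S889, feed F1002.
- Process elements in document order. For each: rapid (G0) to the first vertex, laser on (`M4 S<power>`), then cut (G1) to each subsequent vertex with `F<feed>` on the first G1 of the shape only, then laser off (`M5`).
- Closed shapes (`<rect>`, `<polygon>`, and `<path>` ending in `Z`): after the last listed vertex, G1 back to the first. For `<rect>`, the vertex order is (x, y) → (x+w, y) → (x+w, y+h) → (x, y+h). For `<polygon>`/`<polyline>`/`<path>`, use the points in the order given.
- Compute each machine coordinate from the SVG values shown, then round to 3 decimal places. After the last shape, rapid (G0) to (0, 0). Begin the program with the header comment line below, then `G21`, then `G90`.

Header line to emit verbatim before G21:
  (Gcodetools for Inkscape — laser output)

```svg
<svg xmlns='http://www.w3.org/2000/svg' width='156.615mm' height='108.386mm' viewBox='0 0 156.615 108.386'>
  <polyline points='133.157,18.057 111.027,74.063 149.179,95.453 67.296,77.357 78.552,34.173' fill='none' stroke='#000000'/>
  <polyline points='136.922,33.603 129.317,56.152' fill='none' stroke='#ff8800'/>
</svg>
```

(Gcodetools for Inkscape — laser output)
G21
G90
G0 X133.157 Y90.329
M4 S618
G1 X111.027 Y34.323 F2516
G1 X149.179 Y12.933
G1 X67.296 Y31.029
G1 X78.552 Y74.213
M5
G0 X136.922 Y74.783
M4 S889
G1 X129.317 Y52.234 F1002
M5
G0 X0.000 Y0.000

viewBox `0 0 156.615 108.386` with mm width/height → 1 unit = 1 mm. Flip: y_m = 108.386 − y_svg.

**Shape 1** — `<polyline>` open polyline, stroke `#000000` → score (S618, F2516). Machine vertices: (133.157,90.329) → (111.027,34.323) → (149.179,12.933) → (67.296,31.029) → (78.552,74.213). Open path.

**Shape 2** — `<polyline>` line segment, stroke `#ff8800` → cut (S889, F1002). Machine vertices: (136.922,74.783) → (129.317,52.234). Open path.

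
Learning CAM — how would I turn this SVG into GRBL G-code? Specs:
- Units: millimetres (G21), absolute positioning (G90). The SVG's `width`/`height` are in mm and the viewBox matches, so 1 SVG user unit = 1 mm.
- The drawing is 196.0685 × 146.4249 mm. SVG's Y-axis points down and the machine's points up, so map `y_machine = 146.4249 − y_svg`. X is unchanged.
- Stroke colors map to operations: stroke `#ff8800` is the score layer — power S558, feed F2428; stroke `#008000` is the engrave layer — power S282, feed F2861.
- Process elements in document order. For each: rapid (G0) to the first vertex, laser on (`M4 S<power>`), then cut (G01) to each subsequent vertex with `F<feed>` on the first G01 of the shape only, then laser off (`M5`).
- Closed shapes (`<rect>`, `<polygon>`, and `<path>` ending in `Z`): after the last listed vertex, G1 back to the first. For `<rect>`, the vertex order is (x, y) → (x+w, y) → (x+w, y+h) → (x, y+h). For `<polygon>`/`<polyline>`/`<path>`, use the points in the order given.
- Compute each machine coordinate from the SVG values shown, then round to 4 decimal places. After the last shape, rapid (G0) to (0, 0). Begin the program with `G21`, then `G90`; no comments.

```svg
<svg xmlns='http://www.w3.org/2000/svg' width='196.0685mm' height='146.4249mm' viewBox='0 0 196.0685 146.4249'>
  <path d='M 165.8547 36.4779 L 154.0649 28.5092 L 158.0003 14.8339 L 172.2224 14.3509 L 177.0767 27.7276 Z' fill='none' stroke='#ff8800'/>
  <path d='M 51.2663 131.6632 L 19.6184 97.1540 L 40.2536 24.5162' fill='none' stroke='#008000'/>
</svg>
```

G21
G90
G0 X165.8547 Y109.9470
M4 S558
G01 X154.0649 Y117.9157 F2428
G01 X158.0003 Y131.5910
G01 X172.2224 Y132.0740
G01 X177.0767 Y118.6973
G01 X165.8547 Y109.9470
M5
G0 X51.2663 Y14.7617
M4 S282
G01 X19.6184 Y49.2709 F2861
G01 X40.2536 Y121.9087
M5
G0 X0.0000 Y0.0000

1 u = 1 mm; y_m = 146.4249 − y.

[1] `<path>` regular polygon, #ff8800→score S558 F2428: (165.8547,109.9470) → (154.0649,117.9157) → (158.0003,131.5910) → (172.2224,132.0740) → (177.0767,118.6973) → (165.8547,109.9470) (closed)

[2] `<path>` open polyline, #008000→engrave S282 F2861: (51.2663,14.7617) → (19.6184,49.2709) → (40.2536,121.9087)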